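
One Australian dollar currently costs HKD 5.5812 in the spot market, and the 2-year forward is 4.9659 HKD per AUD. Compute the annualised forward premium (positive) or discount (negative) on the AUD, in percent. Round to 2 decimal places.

T = 2 years.
AUD trades forward at -11.02451% vs spot over the period.
Annualise by dividing by T: -0.1102451 / 2 = -0.055123 → -5.51%.

-5.51%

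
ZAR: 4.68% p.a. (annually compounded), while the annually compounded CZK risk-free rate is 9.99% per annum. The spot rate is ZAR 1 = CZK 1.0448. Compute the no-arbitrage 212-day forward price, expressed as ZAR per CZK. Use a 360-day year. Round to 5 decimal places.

T = 212/360 years.
CZK growth factor: (1 + 0.0999)^(212/360) = 1.0576755.
Growth of 1 ZAR over T: (1 + 0.0468)^(212/360) = 1.0273005.
Forward (CZK per ZAR) = 1.0448 × 1.0576755 / 1.0273005 = 1.075692.
Invert for ZAR per CZK: 1 / 1.075692 = 0.92963.

0.92963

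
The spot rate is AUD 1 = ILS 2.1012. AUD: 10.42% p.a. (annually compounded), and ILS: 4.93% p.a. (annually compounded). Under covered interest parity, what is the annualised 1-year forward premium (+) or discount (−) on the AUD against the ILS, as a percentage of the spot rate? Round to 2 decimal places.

T = 1 year.
No-arbitrage forward: 2.1012 × 1.049300 / 1.104200 = 1.9967299 ILS/AUD.
Annualised premium = (F − S)/S × (1/T) = (1.9967299 − 2.1012)/2.1012 ÷ 1 = -4.97%.

-4.97%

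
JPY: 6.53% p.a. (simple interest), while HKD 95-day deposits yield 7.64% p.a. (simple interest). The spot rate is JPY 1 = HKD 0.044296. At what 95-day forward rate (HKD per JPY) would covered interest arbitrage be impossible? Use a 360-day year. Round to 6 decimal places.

0.044424

T = 95/360 years.
HKD accumulates by 1 + 0.0764×95/360 = 1.0201611.
Growth of 1 JPY over T: 1 + 0.0653×95/360 = 1.0172319.
CIP: F = S · (grow HKD)/(grow JPY) = 0.044296 × 1.0201611/1.0172319 = 0.04442355 HKD per JPY.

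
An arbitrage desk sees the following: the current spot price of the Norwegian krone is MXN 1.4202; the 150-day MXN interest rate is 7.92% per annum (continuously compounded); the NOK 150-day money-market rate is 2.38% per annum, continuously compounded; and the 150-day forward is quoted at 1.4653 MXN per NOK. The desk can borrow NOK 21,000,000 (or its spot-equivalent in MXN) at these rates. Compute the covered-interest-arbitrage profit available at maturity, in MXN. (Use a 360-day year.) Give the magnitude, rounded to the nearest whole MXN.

T = 150/360 years.
Route A — deposit NOK, sell forward: 21,000,000 × 1.0099659997 × 1.4653 = MXN 31,077,966.77.
Route B — convert at spot, deposit MXN: 21,000,000 × 1.4202 × 1.0335505392 = MXN 30,824,817.99.
The quoted forward overvalues NOK, so borrow MXN, buy NOK at spot, deposit the NOK at 2.38%, and sell the proceeds forward at 1.4653.
Arbitrage profit = |31,077,966.77 − 30,824,817.99| = MXN 253,149.

MXN 253,149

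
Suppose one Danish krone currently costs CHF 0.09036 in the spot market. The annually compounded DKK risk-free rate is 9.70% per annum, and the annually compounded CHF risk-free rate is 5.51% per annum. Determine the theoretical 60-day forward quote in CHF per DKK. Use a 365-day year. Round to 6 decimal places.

T = 60/365 years.
CHF accumulates by (1 + 0.0551)^(60/365) = 1.0088558.
Growth of 1 DKK over T: (1 + 0.0970)^(60/365) = 1.0153349.
Forward (CHF per DKK) = 0.09036 × 1.0088558 / 1.0153349 = 0.08978339.

0.089783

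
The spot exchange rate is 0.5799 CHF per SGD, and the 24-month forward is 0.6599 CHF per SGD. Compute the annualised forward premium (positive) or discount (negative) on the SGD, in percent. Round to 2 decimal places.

T = 2 years.
Period premium: (0.6599 − 0.5799)/0.5799 = 0.1379548.
Per annum: 0.1379548 / 2 = 0.068977 = 6.90%.

+6.90%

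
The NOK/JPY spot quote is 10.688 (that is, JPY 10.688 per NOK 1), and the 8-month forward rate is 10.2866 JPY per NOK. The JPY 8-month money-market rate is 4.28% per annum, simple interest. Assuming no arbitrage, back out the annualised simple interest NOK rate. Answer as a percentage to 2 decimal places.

T = 8/12 years.
CIP gives F = S · g_JPY/g_NOK, so g_JPY/g_NOK = 10.2866/10.688 = 0.9624439.
The JPY side grows by 1 + 0.0428×8/12 = 1.0285333.
So the NOK growth factor = 1.0686683.
r = (1.0686683 − 1)/(8/12) = 0.103002 → 10.30%.

10.30%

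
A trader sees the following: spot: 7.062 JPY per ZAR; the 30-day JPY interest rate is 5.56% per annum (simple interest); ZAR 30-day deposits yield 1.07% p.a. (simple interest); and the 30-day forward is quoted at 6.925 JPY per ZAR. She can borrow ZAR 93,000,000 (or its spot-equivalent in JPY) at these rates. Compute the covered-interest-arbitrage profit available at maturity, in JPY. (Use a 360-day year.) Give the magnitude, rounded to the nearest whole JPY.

JPY 15,209,760

T = 30/360 years.
Invest the ZAR and cover forward: 93,000,000 × 1.00089166667 × 6.925 = JPY 644,599,255.63.
Convert at spot and invest in JPY: 93,000,000 × 7.062 × 1.00463333333 = JPY 659,809,015.80.
The quoted forward undervalues ZAR, so borrow ZAR, convert to JPY at spot, deposit the JPY at 5.56%, and buy ZAR forward at 6.925 to cover the loan.
Profit = 659,809,015.80 − 644,599,255.63 = JPY 15,209,760.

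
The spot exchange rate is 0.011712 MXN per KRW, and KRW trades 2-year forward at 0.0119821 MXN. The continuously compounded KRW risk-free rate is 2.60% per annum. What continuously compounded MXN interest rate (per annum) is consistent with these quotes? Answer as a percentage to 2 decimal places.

T = 2 years.
By CIP, F/S equals the MXN-to-KRW growth ratio: 0.0119821/0.011712 = 1.0230618.
The KRW side grows by e^(0.0260×2) = 1.0533757.
Hence g_MXN = 1.0776684.
r = ln(1.0776684)/2 = 0.037400 → 3.74%.

3.74%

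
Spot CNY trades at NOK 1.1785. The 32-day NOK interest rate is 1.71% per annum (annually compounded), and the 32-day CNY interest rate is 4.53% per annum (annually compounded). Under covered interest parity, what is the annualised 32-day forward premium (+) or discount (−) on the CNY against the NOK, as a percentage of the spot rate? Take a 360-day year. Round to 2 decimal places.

T = 32/360 years.
CIP forward (NOK per CNY) = 1.1785 × 1.0015083/1.0039459 = 1.1756386.
(F − S)/S ÷ T = (1.1756386 − 1.1785)/1.1785/(32/360) = -0.027315 → -2.73%.

-2.73%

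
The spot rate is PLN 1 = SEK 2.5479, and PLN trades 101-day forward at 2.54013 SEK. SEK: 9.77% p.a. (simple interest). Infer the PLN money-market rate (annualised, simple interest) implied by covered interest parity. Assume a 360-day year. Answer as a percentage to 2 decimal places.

T = 101/360 years.
CIP gives F = S · g_SEK/g_PLN, so g_SEK/g_PLN = 2.54013/2.5479 = 0.9969504.
The SEK side grows by 1 + 0.0977×101/360 = 1.0274103.
Hence g_PLN = 1.0305531.
r = (1.0305531 − 1)/(101/360) = 0.108902 → 10.89%.

10.89%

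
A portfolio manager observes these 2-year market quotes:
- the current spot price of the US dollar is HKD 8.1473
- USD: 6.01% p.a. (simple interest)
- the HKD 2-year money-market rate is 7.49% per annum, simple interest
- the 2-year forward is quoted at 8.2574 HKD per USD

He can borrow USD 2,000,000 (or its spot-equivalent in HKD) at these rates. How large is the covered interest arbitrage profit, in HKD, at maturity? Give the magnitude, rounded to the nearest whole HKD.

HKD 235,652

T = 2 years.
Invest the USD and cover forward: 2,000,000 × 1.120200 × 8.2574 = HKD 18,499,878.96.
Convert at spot and invest in HKD: 2,000,000 × 8.1473 × 1.149800 = HKD 18,735,531.08.
The quoted forward undervalues USD, so borrow USD, convert to HKD at spot, deposit the HKD at 7.49%, and buy USD forward at 8.2574 to cover the loan.
Arbitrage profit = |18,499,878.96 − 18,735,531.08| = HKD 235,652.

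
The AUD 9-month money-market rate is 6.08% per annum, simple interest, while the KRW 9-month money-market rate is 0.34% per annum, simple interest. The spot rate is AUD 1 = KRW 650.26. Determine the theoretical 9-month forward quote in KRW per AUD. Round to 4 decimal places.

623.4871

T = 9/12 years.
KRW accumulates by 1 + 0.0034×9/12 = 1.002550.
AUD accumulates by 1 + 0.0608×9/12 = 1.045600.
So F = 650.26 × 1.002550 / 1.045600 = 623.487149 (KRW/AUD).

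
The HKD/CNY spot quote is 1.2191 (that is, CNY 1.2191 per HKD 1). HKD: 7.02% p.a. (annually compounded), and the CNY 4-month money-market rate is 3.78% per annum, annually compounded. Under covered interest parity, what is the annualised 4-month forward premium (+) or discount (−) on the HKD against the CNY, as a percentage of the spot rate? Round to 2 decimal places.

T = 4/12 years.
CIP forward (CNY per HKD) = 1.2191 × 1.0124445/1.0228728 = 1.2066711.
(F − S)/S ÷ T = (1.2066711 − 1.2191)/1.2191/(4/12) = -0.030585 → -3.06%.

-3.06%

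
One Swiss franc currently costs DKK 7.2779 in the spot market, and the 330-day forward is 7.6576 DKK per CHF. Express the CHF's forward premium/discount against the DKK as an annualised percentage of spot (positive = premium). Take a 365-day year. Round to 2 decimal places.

T = 330/365 years.
CHF trades forward at +5.21716% vs spot over the period.
Annualise by dividing by T: 0.0521716 / (330/365) = 0.057705 → 5.77%.

+5.77%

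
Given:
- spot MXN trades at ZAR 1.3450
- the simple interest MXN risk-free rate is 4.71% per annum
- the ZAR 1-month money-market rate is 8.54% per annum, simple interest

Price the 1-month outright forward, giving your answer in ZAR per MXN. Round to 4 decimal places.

T = 1/12 years.
ZAR growth factor: 1 + 0.0854×1/12 = 1.0071167.
Growth of 1 MXN over T: 1 + 0.0471×1/12 = 1.003925.
So F = 1.345 × 1.0071167 / 1.003925 = 1.349276 (ZAR/MXN).

1.3493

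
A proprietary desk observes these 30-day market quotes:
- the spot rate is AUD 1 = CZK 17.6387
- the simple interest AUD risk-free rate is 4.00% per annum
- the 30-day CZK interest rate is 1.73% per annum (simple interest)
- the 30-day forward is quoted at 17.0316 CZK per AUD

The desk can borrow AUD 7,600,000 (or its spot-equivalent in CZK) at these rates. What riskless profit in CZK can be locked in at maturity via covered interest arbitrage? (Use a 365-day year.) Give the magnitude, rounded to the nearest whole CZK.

CZK 4,379,017

T = 30/365 years.
Invest the AUD and cover forward: 7,600,000 × 1.00328767123 × 17.0316 = CZK 129,865,716.69.
Convert at spot and invest in CZK: 7,600,000 × 17.6387 × 1.00142191781 = CZK 134,244,733.94.
The quoted forward undervalues AUD, so borrow AUD, convert to CZK at spot, deposit the CZK at 1.73%, and buy AUD forward at 17.0316 to cover the loan.
Profit = 134,244,733.94 − 129,865,716.69 = CZK 4,379,017.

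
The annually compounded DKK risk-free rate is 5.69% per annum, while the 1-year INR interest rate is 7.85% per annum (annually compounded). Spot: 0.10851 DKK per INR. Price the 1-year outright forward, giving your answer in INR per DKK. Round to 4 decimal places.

9.4041

T = 1 year.
Growth of 1 DKK over T: (1 + 0.0569)^1 = 1.056900.
Growth of 1 INR over T: (1 + 0.0785)^1 = 1.078500.
So F = 0.10851 × 1.056900 / 1.078500 = 0.1063368 (DKK/INR).
Quoted the other way: 1/0.1063368 = 9.4041 INR per DKK.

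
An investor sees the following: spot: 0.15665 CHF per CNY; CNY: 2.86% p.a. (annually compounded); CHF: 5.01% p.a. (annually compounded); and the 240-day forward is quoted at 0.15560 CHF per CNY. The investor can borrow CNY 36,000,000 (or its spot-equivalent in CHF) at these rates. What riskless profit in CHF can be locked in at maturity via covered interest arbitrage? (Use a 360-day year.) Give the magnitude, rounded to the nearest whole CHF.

T = 240/360 years.
Invest the CNY and cover forward: 36,000,000 × 1.018976919 × 0.15560 = CHF 5,707,901.11.
Convert at spot and invest in CHF: 36,000,000 × 0.15665 × 1.033127144 = CHF 5,826,217.22.
The quoted forward undervalues CNY, so borrow CNY, convert to CHF at spot, deposit the CHF at 5.01%, and buy CNY forward at 0.15560 to cover the loan.
Arbitrage profit = |5,707,901.11 − 5,826,217.22| = CHF 118,316.

CHF 118,316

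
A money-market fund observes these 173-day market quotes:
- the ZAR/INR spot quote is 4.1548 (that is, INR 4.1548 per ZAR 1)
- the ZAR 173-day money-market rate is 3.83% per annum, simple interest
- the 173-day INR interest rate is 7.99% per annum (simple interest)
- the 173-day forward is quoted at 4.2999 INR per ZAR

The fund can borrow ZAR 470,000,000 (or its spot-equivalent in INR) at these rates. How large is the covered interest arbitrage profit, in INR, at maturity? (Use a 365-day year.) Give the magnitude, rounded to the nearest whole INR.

T = 173/365 years.
Route A — deposit ZAR, sell forward: 470,000,000 × 1.018153150685 × 4.2999 = INR 2,057,639,664.34.
Route B — convert at spot, deposit INR: 470,000,000 × 4.1548 × 1.037870410959 = INR 2,026,707,672.22.
The quoted forward overvalues ZAR, so borrow INR, buy ZAR at spot, deposit the ZAR at 3.83%, and sell the proceeds forward at 4.2999.
Profit = 2,057,639,664.34 − 2,026,707,672.22 = INR 30,931,992.

INR 30,931,992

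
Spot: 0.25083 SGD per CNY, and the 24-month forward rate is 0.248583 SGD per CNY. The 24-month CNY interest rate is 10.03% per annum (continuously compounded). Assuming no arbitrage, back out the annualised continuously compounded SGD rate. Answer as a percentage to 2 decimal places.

9.58%

T = 2 years.
By CIP, F/S equals the SGD-to-CNY growth ratio: 0.248583/0.25083 = 0.9910417.
CNY growth factor: e^(0.1003×2) = 1.2221358.
Hence g_SGD = 1.2111875.
r = ln(1.2111875)/2 = 0.095801 → 9.58%.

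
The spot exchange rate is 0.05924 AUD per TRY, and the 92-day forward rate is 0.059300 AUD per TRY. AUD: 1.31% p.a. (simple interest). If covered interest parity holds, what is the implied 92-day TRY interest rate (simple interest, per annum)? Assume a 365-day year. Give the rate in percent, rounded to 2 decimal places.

0.91%

T = 92/365 years.
CIP gives F = S · g_AUD/g_TRY, so g_AUD/g_TRY = 0.0593/0.05924 = 1.0010128.
AUD growth factor: 1 + 0.0131×92/365 = 1.0033019.
That pins the TRY growth at 1.0022868.
(1.0022868 − 1)/T = 0.009073, i.e. 0.91%.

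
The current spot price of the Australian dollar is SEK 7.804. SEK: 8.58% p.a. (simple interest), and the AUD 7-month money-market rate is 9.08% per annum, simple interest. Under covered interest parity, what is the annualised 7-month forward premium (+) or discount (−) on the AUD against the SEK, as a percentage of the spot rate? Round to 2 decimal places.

-0.47%

T = 7/12 years.
F = S · g_SEK/g_AUD = 7.804 × 1.050050/1.0529667 = 7.782383.
(F − S)/S ÷ T = (7.782383 − 7.804)/7.804/(7/12) = -0.004749 → -0.47%.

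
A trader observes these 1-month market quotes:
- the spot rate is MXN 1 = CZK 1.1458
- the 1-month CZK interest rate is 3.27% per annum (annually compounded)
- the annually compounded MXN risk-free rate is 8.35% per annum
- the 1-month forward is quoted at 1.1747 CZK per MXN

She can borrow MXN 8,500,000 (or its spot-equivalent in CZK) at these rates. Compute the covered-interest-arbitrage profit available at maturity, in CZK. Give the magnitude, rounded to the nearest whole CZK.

CZK 286,453

T = 1/12 years.
Keep in MXN, deliver into the forward: 8,500,000·1.006705427·1.1747 = CZK 10,051,903.35.
Swap to CZK now, deposit: 8,500,000·1.1458·1.002684992 = CZK 9,765,449.94.
The quoted forward overvalues MXN, so borrow CZK, buy MXN at spot, deposit the MXN at 8.35%, and sell the proceeds forward at 1.1747.
Profit = 10,051,903.35 − 9,765,449.94 = CZK 286,453.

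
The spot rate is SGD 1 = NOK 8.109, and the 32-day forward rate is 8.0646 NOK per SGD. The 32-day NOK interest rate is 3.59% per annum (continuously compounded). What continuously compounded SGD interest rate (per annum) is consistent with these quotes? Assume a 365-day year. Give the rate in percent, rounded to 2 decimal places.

9.85%

T = 32/365 years.
F/S = 8.0646/8.109 = 0.9945246 = (growth of NOK) / (growth of SGD).
The NOK side grows by e^(0.0359×32/365) = 1.0031524.
So the SGD growth factor = 1.0086753.
Take logs: ln 1.0086753 / (32/365) = 0.098526, so 9.85%.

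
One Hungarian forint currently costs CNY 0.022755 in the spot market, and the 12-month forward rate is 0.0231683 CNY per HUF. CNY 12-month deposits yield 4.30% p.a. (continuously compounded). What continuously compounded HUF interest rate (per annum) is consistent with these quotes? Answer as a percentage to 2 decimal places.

T = 1 year.
F/S = 0.0231683/0.022755 = 1.0181630 = (growth of CNY) / (growth of HUF).
The CNY side grows by e^(0.0430×1) = 1.0439379.
Hence g_HUF = 1.0253151.
r = ln(1.0253151)/1 = 0.025000 → 2.50%.

2.50%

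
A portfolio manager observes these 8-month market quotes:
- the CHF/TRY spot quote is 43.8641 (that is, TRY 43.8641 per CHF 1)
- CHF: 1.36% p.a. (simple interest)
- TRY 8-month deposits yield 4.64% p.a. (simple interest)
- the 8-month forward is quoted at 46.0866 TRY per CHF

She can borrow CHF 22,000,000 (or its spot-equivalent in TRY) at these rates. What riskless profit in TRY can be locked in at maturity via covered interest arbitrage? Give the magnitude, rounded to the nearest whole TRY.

T = 8/12 years.
Invest the CHF and cover forward: 22,000,000 × 1.009066666667 × 46.0866 = TRY 1,023,097,940.48.
Convert at spot and invest in TRY: 22,000,000 × 43.8641 × 1.030933333333 = TRY 994,861,182.19.
The quoted forward overvalues CHF, so borrow TRY, buy CHF at spot, deposit the CHF at 1.36%, and sell the proceeds forward at 46.0866.
Arbitrage profit = |1,023,097,940.48 − 994,861,182.19| = TRY 28,236,758.

TRY 28,236,758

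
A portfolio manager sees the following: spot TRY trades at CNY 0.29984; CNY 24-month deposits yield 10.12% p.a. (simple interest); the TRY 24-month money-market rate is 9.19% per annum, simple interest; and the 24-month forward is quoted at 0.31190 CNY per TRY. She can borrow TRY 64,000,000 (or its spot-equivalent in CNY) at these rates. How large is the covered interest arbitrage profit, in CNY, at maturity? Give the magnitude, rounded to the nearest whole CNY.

CNY 556,775

T = 2 years.
Route A — deposit TRY, sell forward: 64,000,000 × 1.183800 × 0.31190 = CNY 23,630,542.08.
Route B — convert at spot, deposit CNY: 64,000,000 × 0.29984 × 1.202400 = CNY 23,073,767.42.
The quoted forward overvalues TRY, so borrow CNY, buy TRY at spot, deposit the TRY at 9.19%, and sell the proceeds forward at 0.31190.
The gap between the two covered legs is CNY 556,775.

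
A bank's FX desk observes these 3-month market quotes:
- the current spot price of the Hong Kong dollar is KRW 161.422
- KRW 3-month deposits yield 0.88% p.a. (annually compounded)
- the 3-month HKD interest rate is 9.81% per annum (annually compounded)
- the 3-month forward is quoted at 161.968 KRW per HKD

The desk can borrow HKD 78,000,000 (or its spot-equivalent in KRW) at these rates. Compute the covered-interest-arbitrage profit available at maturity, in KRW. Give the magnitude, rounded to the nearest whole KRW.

T = 3/12 years.
Route A — deposit HKD, sell forward: 78,000,000 × 1.023671171439 × 161.968 = KRW 12,932,553,839.06.
Route B — convert at spot, deposit KRW: 78,000,000 × 161.422 × 1.002192777044 = KRW 12,618,525,071.57.
The quoted forward overvalues HKD, so borrow KRW, buy HKD at spot, deposit the HKD at 9.81%, and sell the proceeds forward at 161.968.
Profit = 12,932,553,839.06 − 12,618,525,071.57 = KRW 314,028,767.

KRW 314,028,767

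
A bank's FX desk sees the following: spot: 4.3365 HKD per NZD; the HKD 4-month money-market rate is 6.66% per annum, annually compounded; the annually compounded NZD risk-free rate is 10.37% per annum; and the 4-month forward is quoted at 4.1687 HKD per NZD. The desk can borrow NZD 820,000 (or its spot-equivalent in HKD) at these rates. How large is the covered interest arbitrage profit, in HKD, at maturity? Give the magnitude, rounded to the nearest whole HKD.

T = 4/12 years.
Keep in NZD, deliver into the forward: 820,000·1.033436225·4.1687 = HKD 3,532,630.18.
Swap to HKD now, deposit: 820,000·4.3365·1.021724623 = HKD 3,633,181.24.
The quoted forward undervalues NZD, so borrow NZD, convert to HKD at spot, deposit the HKD at 6.66%, and buy NZD forward at 4.1687 to cover the loan.
Arbitrage profit = |3,532,630.18 − 3,633,181.24| = HKD 100,551.

HKD 100,551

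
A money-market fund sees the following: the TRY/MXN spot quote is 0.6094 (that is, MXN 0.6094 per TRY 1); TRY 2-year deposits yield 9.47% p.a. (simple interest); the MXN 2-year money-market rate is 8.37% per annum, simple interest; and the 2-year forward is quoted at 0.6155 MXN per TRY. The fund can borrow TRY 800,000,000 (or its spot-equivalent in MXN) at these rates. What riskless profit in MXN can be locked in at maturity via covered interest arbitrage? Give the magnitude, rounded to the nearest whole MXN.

T = 2 years.
Keep in TRY, deliver into the forward: 800,000,000·1.189400·0.6155 = MXN 585,660,560.00.
Swap to MXN now, deposit: 800,000,000·0.6094·1.167400 = MXN 569,130,848.00.
The quoted forward overvalues TRY, so borrow MXN, buy TRY at spot, deposit the TRY at 9.47%, and sell the proceeds forward at 0.6155.
Arbitrage profit = |585,660,560.00 − 569,130,848.00| = MXN 16,529,712.

MXN 16,529,712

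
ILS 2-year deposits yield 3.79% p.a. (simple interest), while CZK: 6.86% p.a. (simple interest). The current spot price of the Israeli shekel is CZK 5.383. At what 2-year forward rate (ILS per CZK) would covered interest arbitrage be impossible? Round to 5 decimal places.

0.17574

T = 2 years.
CZK accumulates by 1 + 0.0686×2 = 1.137200.
ILS growth factor: 1 + 0.0379×2 = 1.075800.
So F = 5.383 × 1.137200 / 1.075800 = 5.690228 (CZK/ILS).
Quoted the other way: 1/5.690228 = 0.17574 ILS per CZK.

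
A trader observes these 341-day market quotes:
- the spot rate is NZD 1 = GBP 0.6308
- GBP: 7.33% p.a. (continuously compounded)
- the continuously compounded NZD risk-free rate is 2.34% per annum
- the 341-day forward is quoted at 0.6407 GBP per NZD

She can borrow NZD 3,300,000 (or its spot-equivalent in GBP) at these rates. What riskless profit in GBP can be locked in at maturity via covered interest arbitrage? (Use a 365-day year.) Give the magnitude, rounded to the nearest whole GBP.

GBP 68,145

T = 341/365 years.
Route A — deposit NZD, sell forward: 3,300,000 × 1.02210208 × 0.6407 = GBP 2,161,040.65.
Route B — convert at spot, deposit GBP: 3,300,000 × 0.6308 × 1.070879501 = GBP 2,229,185.60.
The quoted forward undervalues NZD, so borrow NZD, convert to GBP at spot, deposit the GBP at 7.33%, and buy NZD forward at 0.6407 to cover the loan.
Arbitrage profit = |2,161,040.65 − 2,229,185.60| = GBP 68,145.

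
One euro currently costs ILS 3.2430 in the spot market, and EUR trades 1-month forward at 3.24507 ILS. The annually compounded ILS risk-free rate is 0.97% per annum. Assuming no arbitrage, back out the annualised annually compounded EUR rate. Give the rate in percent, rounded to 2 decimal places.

0.20%

T = 1/12 years.
CIP gives F = S · g_ILS/g_EUR, so g_ILS/g_EUR = 3.24507/3.243 = 1.0006383.
The ILS side grows by (1 + 0.0097)^(1/12) = 1.0008048.
Hence g_EUR = 1.0001664.
r = 1.0001664^(12/1) − 1 = 0.001999 → 0.20%.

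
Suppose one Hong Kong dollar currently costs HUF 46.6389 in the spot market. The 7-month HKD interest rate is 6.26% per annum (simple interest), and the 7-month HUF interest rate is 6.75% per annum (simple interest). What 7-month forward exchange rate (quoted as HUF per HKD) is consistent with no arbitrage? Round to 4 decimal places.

T = 7/12 years.
Growth of 1 HUF over T: 1 + 0.0675×7/12 = 1.039375.
HKD growth factor: 1 + 0.0626×7/12 = 1.03651667.
CIP: F = S · (grow HUF)/(grow HKD) = 46.6389 × 1.039375/1.03651667 = 46.767513 HUF per HKD.

46.7675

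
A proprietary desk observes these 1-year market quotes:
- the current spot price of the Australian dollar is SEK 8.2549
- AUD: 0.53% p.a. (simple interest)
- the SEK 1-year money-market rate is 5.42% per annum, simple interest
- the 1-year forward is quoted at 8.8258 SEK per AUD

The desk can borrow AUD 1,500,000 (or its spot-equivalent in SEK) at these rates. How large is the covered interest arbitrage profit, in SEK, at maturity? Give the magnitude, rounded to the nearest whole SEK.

T = 1 year.
Route A — deposit AUD, sell forward: 1,500,000 × 1.005300 × 8.8258 = SEK 13,308,865.11.
Route B — convert at spot, deposit SEK: 1,500,000 × 8.2549 × 1.054200 = SEK 13,053,473.37.
The quoted forward overvalues AUD, so borrow SEK, buy AUD at spot, deposit the AUD at 0.53%, and sell the proceeds forward at 8.8258.
Arbitrage profit = |13,308,865.11 − 13,053,473.37| = SEK 255,392.

SEK 255,392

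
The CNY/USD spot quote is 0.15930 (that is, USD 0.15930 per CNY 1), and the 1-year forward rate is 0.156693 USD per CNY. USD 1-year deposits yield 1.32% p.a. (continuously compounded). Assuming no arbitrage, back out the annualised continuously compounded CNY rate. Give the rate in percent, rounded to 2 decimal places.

T = 1 year.
CIP gives F = S · g_USD/g_CNY, so g_USD/g_CNY = 0.156693/0.1593 = 0.9836347.
USD growth factor: e^(0.0132×1) = 1.0132875.
Hence g_CNY = 1.0301462.
r = ln(1.0301462)/1 = 0.029701 → 2.97%.

2.97%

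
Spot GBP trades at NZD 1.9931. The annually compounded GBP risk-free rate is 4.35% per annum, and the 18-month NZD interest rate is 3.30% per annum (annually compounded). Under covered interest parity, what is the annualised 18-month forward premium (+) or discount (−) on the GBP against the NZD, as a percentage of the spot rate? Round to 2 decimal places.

-1.00%

T = 18/12 years.
CIP forward (NZD per GBP) = 1.9931 × 1.0499062/1.0659545 = 1.9630932.
Annualised premium = (F − S)/S × (1/T) = (1.9630932 − 1.9931)/1.9931 ÷ (18/12) = -1.00%.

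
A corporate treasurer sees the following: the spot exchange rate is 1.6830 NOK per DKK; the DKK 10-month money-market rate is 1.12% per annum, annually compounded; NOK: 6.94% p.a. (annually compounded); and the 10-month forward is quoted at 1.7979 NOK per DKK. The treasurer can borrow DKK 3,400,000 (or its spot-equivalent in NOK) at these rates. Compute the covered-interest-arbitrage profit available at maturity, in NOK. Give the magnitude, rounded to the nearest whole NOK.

NOK 118,591

T = 10/12 years.
Invest the DKK and cover forward: 3,400,000 × 1.00932466 × 1.7979 = NOK 6,169,860.34.
Convert at spot and invest in NOK: 3,400,000 × 1.6830 × 1.057507566 = NOK 6,051,269.79.
The quoted forward overvalues DKK, so borrow NOK, buy DKK at spot, deposit the DKK at 1.12%, and sell the proceeds forward at 1.7979.
The gap between the two covered legs is NOK 118,591.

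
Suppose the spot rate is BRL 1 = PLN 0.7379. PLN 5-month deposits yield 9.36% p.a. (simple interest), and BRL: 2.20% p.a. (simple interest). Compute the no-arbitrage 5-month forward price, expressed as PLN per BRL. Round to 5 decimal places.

T = 5/12 years.
PLN growth factor: 1 + 0.0936×5/12 = 1.039000.
Growth of 1 BRL over T: 1 + 0.0220×5/12 = 1.0091667.
Forward (PLN per BRL) = 0.7379 × 1.039000 / 1.0091667 = 0.7597140.

0.75971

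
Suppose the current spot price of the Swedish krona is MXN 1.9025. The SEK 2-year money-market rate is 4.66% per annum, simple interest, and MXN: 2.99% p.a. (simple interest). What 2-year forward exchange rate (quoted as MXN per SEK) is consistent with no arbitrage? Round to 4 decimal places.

1.8444

T = 2 years.
Growth of 1 MXN over T: 1 + 0.0299×2 = 1.059800.
Growth of 1 SEK over T: 1 + 0.0466×2 = 1.093200.
Forward (MXN per SEK) = 1.9025 × 1.059800 / 1.093200 = 1.844374.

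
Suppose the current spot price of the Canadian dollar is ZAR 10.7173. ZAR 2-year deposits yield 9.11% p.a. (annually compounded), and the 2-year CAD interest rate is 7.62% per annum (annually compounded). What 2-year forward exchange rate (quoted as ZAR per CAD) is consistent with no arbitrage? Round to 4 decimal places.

T = 2 years.
ZAR growth factor: (1 + 0.0911)^2 = 1.19049921.
CAD accumulates by (1 + 0.0762)^2 = 1.15820644.
So F = 10.7173 × 1.19049921 / 1.15820644 = 11.016117 (ZAR/CAD).

11.0161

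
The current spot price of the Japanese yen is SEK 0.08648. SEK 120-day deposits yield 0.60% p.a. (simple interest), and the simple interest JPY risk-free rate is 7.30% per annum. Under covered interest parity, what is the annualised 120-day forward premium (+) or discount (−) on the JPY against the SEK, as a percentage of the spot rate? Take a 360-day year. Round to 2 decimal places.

-6.54%

T = 120/360 years.
No-arbitrage forward: 0.08648 × 1.002000 / 1.0243333 = 0.08459450 SEK/JPY.
Annualised premium = (F − S)/S × (1/T) = (0.08459450 − 0.08648)/0.08648 ÷ (120/360) = -6.54%.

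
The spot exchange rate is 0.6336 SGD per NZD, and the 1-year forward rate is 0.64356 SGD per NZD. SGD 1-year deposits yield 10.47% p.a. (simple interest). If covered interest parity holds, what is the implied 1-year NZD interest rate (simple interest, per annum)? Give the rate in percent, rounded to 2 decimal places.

T = 1 year.
F/S = 0.64356/0.6336 = 1.0157197 = (growth of SGD) / (growth of NZD).
The SGD side grows by 1 + 0.1047×1 = 1.104700.
So the NZD growth factor = 1.0876032.
(1.0876032 − 1)/T = 0.087603, i.e. 8.76%.

8.76%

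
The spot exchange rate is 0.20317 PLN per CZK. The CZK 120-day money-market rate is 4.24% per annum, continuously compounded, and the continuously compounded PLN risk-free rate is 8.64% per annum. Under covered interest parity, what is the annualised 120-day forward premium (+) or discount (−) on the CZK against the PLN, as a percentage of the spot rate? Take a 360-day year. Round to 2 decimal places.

+4.43%

T = 120/360 years.
CIP forward (PLN per CZK) = 0.20317 × 1.0292187/1.0142337 = 0.20617178.
Annualised premium = (F − S)/S × (1/T) = (0.20617178 − 0.20317)/0.20317 ÷ (120/360) = 4.43%.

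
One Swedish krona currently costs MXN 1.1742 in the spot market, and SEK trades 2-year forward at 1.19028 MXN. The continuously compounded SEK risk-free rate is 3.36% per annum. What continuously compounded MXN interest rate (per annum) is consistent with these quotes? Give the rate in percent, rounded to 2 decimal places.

4.04%

T = 2 years.
By CIP, F/S equals the MXN-to-SEK growth ratio: 1.19028/1.1742 = 1.0136944.
The SEK side grows by e^(0.0336×2) = 1.0695094.
That pins the MXN growth at 1.0841557.
Take logs: ln 1.0841557 / 2 = 0.040401, so 4.04%.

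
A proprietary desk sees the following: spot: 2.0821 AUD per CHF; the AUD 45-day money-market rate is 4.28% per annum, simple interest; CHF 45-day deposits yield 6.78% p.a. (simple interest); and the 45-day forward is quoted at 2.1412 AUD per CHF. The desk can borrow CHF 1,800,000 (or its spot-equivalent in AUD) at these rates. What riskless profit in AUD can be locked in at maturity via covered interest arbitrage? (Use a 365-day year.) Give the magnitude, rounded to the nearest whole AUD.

AUD 118,821

T = 45/365 years.
Invest the CHF and cover forward: 1,800,000 × 1.008358904 × 2.1412 = AUD 3,886,376.55.
Convert at spot and invest in AUD: 1,800,000 × 2.0821 × 1.005276712 = AUD 3,767,555.96.
The quoted forward overvalues CHF, so borrow AUD, buy CHF at spot, deposit the CHF at 6.78%, and sell the proceeds forward at 2.1412.
The gap between the two covered legs is AUD 118,821.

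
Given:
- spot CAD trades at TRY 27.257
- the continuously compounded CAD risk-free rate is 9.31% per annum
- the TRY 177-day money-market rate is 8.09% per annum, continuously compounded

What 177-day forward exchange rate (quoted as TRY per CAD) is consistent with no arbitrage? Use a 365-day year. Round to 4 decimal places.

T = 177/365 years.
TRY growth factor: e^(0.0809×177/365) = 1.04001066.
Growth of 1 CAD over T: e^(0.0931×177/365) = 1.04618177.
So F = 27.257 × 1.04001066 / 1.04618177 = 27.096219 (TRY/CAD).

27.0962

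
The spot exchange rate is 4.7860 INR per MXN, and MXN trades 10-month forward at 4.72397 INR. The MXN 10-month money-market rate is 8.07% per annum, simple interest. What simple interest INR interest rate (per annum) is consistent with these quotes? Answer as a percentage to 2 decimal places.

6.41%

T = 10/12 years.
CIP gives F = S · g_INR/g_MXN, so g_INR/g_MXN = 4.72397/4.786 = 0.9870393.
MXN growth factor: 1 + 0.0807×10/12 = 1.067250.
So the INR growth factor = 1.0534177.
r = (1.0534177 − 1)/(10/12) = 0.064101 → 6.41%.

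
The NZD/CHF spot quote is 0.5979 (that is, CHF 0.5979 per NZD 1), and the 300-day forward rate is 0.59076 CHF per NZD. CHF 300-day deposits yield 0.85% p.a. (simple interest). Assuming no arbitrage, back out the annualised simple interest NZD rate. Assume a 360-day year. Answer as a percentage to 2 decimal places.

T = 300/360 years.
By CIP, F/S equals the CHF-to-NZD growth ratio: 0.59076/0.5979 = 0.9880582.
CHF growth factor: 1 + 0.0085×300/360 = 1.0070833.
Hence g_NZD = 1.019255.
(1.019255 − 1)/T = 0.023106, i.e. 2.31%.

2.31%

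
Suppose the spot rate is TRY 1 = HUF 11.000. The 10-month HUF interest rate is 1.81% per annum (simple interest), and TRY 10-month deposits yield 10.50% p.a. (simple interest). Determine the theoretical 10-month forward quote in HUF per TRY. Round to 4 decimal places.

10.2675

T = 10/12 years.
Growth of 1 HUF over T: 1 + 0.0181×10/12 = 1.01508333.
Growth of 1 TRY over T: 1 + 0.1050×10/12 = 1.087500.
So F = 11.0 × 1.01508333 / 1.087500 = 10.267510 (HUF/TRY).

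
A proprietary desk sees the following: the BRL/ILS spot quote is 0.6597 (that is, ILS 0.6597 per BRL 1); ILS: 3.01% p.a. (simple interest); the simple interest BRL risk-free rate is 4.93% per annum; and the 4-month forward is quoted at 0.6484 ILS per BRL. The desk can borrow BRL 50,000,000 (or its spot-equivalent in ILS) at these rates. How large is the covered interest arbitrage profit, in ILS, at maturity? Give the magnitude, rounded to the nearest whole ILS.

T = 4/12 years.
Invest the BRL and cover forward: 50,000,000 × 1.0164333333 × 0.6484 = ILS 32,952,768.67.
Convert at spot and invest in ILS: 50,000,000 × 0.6597 × 1.0100333333 = ILS 33,315,949.50.
The quoted forward undervalues BRL, so borrow BRL, convert to ILS at spot, deposit the ILS at 3.01%, and buy BRL forward at 0.6484 to cover the loan.
Profit = 33,315,949.50 − 32,952,768.67 = ILS 363,181.

ILS 363,181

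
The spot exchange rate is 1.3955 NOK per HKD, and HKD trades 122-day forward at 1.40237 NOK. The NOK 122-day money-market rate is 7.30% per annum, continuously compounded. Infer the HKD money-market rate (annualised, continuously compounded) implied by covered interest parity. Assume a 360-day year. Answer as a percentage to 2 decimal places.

T = 122/360 years.
By CIP, F/S equals the NOK-to-HKD growth ratio: 1.40237/1.3955 = 1.0049230.
NOK growth factor: e^(0.0730×122/360) = 1.0250474.
Hence g_HKD = 1.0200258.
Take logs: ln 1.0200258 / (122/360) = 0.058509, so 5.85%.

5.85%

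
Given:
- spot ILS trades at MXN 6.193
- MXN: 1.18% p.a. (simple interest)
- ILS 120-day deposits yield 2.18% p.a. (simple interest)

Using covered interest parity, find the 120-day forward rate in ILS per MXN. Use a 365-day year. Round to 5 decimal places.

T = 120/365 years.
MXN growth factor: 1 + 0.0118×120/365 = 1.0038795.
Growth of 1 ILS over T: 1 + 0.0218×120/365 = 1.0071671.
Forward (MXN per ILS) = 6.193 × 1.0038795 / 1.0071671 = 6.172785.
Invert for ILS per MXN: 1 / 6.172785 = 0.16200.

0.16200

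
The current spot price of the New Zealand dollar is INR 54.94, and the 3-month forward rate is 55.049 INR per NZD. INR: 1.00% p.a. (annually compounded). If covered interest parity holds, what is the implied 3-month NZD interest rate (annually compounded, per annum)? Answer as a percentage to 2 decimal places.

T = 3/12 years.
CIP gives F = S · g_INR/g_NZD, so g_INR/g_NZD = 55.049/54.94 = 1.0019840.
The INR side grows by (1 + 0.0100)^(3/12) = 1.0024907.
Hence g_NZD = 1.0005057.
r = 1.0005057^(12/3) − 1 = 0.002024 → 0.20%.

0.20%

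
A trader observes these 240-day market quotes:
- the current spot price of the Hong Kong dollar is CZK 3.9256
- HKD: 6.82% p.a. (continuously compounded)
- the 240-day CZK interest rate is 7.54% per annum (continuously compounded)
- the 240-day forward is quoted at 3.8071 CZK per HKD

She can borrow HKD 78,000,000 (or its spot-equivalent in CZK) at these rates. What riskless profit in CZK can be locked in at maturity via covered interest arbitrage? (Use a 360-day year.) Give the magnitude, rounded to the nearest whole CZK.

T = 240/360 years.
Keep in HKD, deliver into the forward: 78,000,000·1.04651612016·3.8071 = CZK 310,766,938.64.
Swap to CZK now, deposit: 78,000,000·3.9256·1.05155147272 = CZK 321,981,695.98.
The quoted forward undervalues HKD, so borrow HKD, convert to CZK at spot, deposit the CZK at 7.54%, and buy HKD forward at 3.8071 to cover the loan.
Arbitrage profit = |310,766,938.64 − 321,981,695.98| = CZK 11,214,757.

CZK 11,214,757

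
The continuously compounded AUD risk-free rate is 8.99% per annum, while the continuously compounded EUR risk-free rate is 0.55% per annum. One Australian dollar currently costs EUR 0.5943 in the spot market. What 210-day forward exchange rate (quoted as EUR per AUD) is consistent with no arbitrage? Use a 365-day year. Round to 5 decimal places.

T = 210/365 years.
Growth of 1 EUR over T: e^(0.0055×210/365) = 1.0031694.
AUD growth factor: e^(0.0899×210/365) = 1.0530843.
CIP: F = S · (grow EUR)/(grow AUD) = 0.5943 × 1.0031694/1.0530843 = 0.5661309 EUR per AUD.

0.56613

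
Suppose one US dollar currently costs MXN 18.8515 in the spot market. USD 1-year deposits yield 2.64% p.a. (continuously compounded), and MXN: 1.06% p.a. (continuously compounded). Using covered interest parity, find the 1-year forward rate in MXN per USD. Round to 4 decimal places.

T = 1 year.
MXN growth factor: e^(0.0106×1) = 1.01065638.
Growth of 1 USD over T: e^(0.0264×1) = 1.02675157.
CIP: F = S · (grow MXN)/(grow USD) = 18.8515 × 1.01065638/1.02675157 = 18.555987 MXN per USD.

18.5560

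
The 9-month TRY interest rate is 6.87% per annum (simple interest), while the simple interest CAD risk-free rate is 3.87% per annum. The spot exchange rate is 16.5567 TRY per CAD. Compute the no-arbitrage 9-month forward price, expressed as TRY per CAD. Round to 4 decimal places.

16.9187

T = 9/12 years.
Growth of 1 TRY over T: 1 + 0.0687×9/12 = 1.051525.
CAD accumulates by 1 + 0.0387×9/12 = 1.029025.
Forward (TRY per CAD) = 16.5567 × 1.051525 / 1.029025 = 16.918718.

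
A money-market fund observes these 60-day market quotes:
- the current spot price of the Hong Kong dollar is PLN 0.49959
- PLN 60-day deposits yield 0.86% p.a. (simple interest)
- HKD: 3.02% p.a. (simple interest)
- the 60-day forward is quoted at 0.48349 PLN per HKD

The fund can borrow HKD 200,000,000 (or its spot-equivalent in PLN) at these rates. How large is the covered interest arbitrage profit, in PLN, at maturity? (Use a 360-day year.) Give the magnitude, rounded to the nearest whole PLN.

PLN 2,876,503

T = 60/360 years.
Invest the HKD and cover forward: 200,000,000 × 1.0050333333 × 0.48349 = PLN 97,184,713.26.
Convert at spot and invest in PLN: 200,000,000 × 0.49959 × 1.0014333333 = PLN 100,061,215.80.
The quoted forward undervalues HKD, so borrow HKD, convert to PLN at spot, deposit the PLN at 0.86%, and buy HKD forward at 0.48349 to cover the loan.
Profit = 100,061,215.80 − 97,184,713.26 = PLN 2,876,503.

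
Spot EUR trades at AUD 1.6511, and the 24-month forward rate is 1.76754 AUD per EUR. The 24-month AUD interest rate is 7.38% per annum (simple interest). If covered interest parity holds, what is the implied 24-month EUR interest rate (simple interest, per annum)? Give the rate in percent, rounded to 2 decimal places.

3.60%

T = 2 years.
F/S = 1.76754/1.6511 = 1.0705227 = (growth of AUD) / (growth of EUR).
The AUD side grows by 1 + 0.0738×2 = 1.147600.
That pins the EUR growth at 1.0719997.
r = (1.0719997 − 1)/2 = 0.036000 → 3.60%.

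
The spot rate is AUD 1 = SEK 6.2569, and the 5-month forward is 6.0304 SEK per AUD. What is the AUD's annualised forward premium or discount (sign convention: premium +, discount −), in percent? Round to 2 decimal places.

-8.69%

T = 5/12 years.
(F − S)/S = (6.0304 − 6.2569)/6.2569 = -0.0362000.
Annualise by dividing by T: -0.0362000 / (5/12) = -0.086880 → -8.69%.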